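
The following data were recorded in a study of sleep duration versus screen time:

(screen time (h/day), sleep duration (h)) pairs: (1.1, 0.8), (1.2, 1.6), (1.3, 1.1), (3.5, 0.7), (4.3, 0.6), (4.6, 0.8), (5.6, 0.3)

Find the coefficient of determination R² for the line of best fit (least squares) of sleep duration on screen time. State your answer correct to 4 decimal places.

0.6034

n = 7, Σx = 21.6, Σy = 5.9, Σxy = 14.62, Σx² = 87.6, Σy² = 5.99
Sxx = Σx² − (Σx)²/n = 87.6 − 66.651429 = 20.948571
Sxy = Σxy − (Σx)(Σy)/n = 14.62 − 18.205714 = -3.585714
Syy = Σy² − (Σy)²/n = 5.99 − 4.972857 = 1.017143
R² = Sxy²/(Sxx·Syy) = (-3.585714)²/(20.948571·1.017143) = 0.603413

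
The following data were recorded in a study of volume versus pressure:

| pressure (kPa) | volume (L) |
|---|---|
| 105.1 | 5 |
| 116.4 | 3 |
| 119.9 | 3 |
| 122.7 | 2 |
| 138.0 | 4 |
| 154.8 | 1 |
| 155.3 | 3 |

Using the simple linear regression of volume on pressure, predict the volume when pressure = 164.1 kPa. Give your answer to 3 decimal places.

1.753

n = 7, Σx = 912.2, Σy = 21, Σxy = 2652.5, Σx² = 121151.4
Sxx = Σx² − (Σx)²/n = 121151.4 − 118872.691429 = 2278.708571
Sxy = Σxy − (Σx)(Σy)/n = 2652.5 − 2736.6 = -84.1
b = Sxy/Sxx = -84.1/2278.708571 = -0.036907
a = ȳ − b·x̄ = 3 − (-0.036907)·130.314286 = 7.809492
ŷ(164.1) = a + b·164.1 = 7.809492 + (-0.036907)·164.1 = 1.753075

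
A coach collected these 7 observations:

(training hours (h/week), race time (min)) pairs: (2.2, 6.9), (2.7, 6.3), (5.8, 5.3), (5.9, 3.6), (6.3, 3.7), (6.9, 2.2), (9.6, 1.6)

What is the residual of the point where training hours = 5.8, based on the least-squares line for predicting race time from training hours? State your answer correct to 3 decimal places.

1.199

n = 7, Σx = 39.4, Σy = 29.6, Σxy = 138.02, Σx² = 260.04
Sxx = Σx² − (Σx)²/n = 260.04 − 221.765714 = 38.274286
Sxy = Σxy − (Σx)(Σy)/n = 138.02 − 166.605714 = -28.585714
b = Sxy/Sxx = -28.585714/38.274286 = -0.746865
a = ȳ − b·x̄ = 4.228571 − (-0.746865)·5.628571 = 8.432353
ŷ(5.8) = 8.432353 + (-0.746865)·5.8 = 4.100537
residual = y − ŷ = 5.3 − 4.100537 = 1.199463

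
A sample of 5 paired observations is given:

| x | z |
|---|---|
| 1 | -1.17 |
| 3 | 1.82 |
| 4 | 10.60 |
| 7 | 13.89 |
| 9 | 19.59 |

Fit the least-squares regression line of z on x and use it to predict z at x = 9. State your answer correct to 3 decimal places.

19.809

n = 5, Σx = 24, Σy = 44.73, Σxy = 320.23, Σx² = 156
Sxx = Σx² − (Σx)²/n = 156 − 115.2 = 40.8
Sxy = Σxy − (Σx)(Σy)/n = 320.23 − 214.704 = 105.526
b = Sxy/Sxx = 105.526/40.8 = 2.586422
a = ȳ − b·x̄ = 8.946 − 2.586422·4.8 = -3.468824
ŷ(9) = a + b·9 = -3.468824 + 2.586422·9 = 19.808971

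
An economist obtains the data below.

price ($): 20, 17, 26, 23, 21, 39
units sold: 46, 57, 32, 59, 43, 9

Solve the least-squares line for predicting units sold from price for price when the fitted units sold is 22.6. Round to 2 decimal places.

32.87

n = 6, Σx = 146, Σy = 246, Σxy = 5332, Σx² = 3856
Sxx = Σx² − (Σx)²/n = 3856 − 3552.666667 = 303.333333
Sxy = Σxy − (Σx)(Σy)/n = 5332 − 5986 = -654
b = Sxy/Sxx = -654/303.333333 = -2.156044
a = ȳ − b·x̄ = 41 − (-2.156044)·24.333333 = 93.463736
Set a + b·x = 22.6: x = (22.6 − 93.463736) / (-2.156044) = 32.867482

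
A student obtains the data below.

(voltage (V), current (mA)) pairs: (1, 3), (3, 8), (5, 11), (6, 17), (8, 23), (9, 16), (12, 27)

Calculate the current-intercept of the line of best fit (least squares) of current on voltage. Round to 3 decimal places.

1.740

n = 7, Σx = 44, Σy = 105, Σxy = 836, Σx² = 360
Sxx = Σx² − (Σx)²/n = 360 − 276.571429 = 83.428571
Sxy = Σxy − (Σx)(Σy)/n = 836 − 660 = 176
b = Sxy/Sxx = 176/83.428571 = 2.109589
a = ȳ − b·x̄ = 15 − 2.109589·6.285714 = 1.739726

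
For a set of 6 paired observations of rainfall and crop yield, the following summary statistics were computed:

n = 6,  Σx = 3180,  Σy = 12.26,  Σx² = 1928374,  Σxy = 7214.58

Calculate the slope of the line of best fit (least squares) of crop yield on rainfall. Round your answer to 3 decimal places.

0.003

Sxx = Σx² − (Σx)²/n = 1928374 − 1685400 = 242974
Sxy = Σxy − (Σx)(Σy)/n = 7214.58 − 6497.8 = 716.78
b = Sxy/Sxx = 716.78/242974 = 0.002950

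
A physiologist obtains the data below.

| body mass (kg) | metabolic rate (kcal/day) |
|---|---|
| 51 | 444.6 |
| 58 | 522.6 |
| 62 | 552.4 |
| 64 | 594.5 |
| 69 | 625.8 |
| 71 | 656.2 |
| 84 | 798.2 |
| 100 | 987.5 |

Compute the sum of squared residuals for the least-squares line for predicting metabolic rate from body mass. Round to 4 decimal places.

516.2086

n = 8, Σx = 559, Σy = 5181.8, Σxy = 380851.4, Σx² = 40763, Σy² = 3563859.5
Sxx = Σx² − (Σx)²/n = 40763 − 39060.125 = 1702.875
Sxy = Σxy − (Σx)(Σy)/n = 380851.4 − 362078.275 = 18773.125
Syy = Σy² − (Σy)²/n = 3563859.5 − 3356381.405 = 207478.095
b = Sxy/Sxx = 18773.125/1702.875 = 11.024371
SSE = Syy − b·Sxy = 207478.095 − 11.024371·18773.125 = 516.208622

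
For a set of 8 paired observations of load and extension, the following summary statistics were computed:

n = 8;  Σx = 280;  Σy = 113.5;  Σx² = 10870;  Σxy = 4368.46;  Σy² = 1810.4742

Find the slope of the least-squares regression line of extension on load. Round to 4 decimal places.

0.3701

Sxx = Σx² − (Σx)²/n = 10870 − 9800 = 1070
Sxy = Σxy − (Σx)(Σy)/n = 4368.46 − 3972.5 = 395.96
b = Sxy/Sxx = 395.96/1070 = 0.370056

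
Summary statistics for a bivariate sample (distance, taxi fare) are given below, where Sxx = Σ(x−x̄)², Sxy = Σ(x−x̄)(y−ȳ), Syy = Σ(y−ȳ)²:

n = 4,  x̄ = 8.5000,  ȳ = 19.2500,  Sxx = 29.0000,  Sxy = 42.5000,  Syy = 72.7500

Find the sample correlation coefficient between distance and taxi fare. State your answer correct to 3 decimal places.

0.925

r = Sxy/√(Sxx·Syy) = 42.5/√(2109.75) = 42.5/45.932015 = 0.925281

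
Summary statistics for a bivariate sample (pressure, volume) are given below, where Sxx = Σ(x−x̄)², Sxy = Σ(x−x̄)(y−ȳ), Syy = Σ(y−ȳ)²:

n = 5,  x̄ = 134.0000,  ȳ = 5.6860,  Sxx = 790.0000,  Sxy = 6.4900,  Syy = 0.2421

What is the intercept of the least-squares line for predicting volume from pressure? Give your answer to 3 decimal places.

4.585

b = Sxy/Sxx = 6.49/790 = 0.008215
a = ȳ − b·x̄ = 5.686 − 0.008215·134 = 4.585165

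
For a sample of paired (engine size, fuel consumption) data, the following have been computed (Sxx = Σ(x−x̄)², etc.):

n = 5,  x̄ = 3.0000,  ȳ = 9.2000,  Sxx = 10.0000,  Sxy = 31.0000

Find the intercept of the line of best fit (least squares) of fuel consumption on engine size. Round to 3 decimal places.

-0.100

b = Sxy/Sxx = 31/10 = 3.1
a = ȳ − b·x̄ = 9.2 − 3.1·3 = -0.1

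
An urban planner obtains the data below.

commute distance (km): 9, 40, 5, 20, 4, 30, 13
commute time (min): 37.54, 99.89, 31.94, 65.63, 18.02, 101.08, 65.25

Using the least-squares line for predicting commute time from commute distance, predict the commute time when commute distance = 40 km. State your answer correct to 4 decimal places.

n = 7, Σx = 121, Σy = 419.35, Σxy = 9758.49, Σx² = 3191
Sxx = Σx² − (Σx)²/n = 3191 − 2091.571429 = 1099.428571
Sxy = Σxy − (Σx)(Σy)/n = 9758.49 − 7248.764286 = 2509.725714
b = Sxy/Sxx = 2509.725714/1099.428571 = 2.282755
a = ȳ − b·x̄ = 59.907143 − 2.282755·17.285714 = 20.448098
ŷ(40) = a + b·40 = 20.448098 + 2.282755·40 = 111.758285

111.7583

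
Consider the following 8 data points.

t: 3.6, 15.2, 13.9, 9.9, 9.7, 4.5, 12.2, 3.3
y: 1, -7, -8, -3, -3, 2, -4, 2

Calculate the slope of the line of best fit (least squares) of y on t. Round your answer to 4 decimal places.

n = 8, Σx = 72.3, Σy = -20, Σxy = -306, Σx² = 809.29
Sxx = Σx² − (Σx)²/n = 809.29 − 653.41125 = 155.87875
Sxy = Σxy − (Σx)(Σy)/n = -306 − (-180.75) = -125.25
b = Sxy/Sxx = -125.25/155.87875 = -0.803509

-0.8035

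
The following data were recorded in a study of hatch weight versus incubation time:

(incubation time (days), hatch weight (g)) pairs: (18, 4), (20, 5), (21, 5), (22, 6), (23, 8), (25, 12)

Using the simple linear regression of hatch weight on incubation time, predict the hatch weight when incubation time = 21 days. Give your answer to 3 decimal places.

n = 6, Σx = 129, Σy = 40, Σxy = 893, Σx² = 2803
Sxx = Σx² − (Σx)²/n = 2803 − 2773.5 = 29.5
Sxy = Σxy − (Σx)(Σy)/n = 893 − 860 = 33
b = Sxy/Sxx = 33/29.5 = 1.118644
a = ȳ − b·x̄ = 6.666667 − 1.118644·21.5 = -17.384181
ŷ(21) = a + b·21 = -17.384181 + 1.118644·21 = 6.107345

6.107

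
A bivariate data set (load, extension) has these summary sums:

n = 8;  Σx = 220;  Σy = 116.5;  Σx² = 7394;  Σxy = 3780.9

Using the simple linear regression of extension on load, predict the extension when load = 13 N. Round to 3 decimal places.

Sxx = Σx² − (Σx)²/n = 7394 − 6050 = 1344
Sxy = Σxy − (Σx)(Σy)/n = 3780.9 − 3203.75 = 577.15
b = Sxy/Sxx = 577.15/1344 = 0.429427
a = ȳ − b·x̄ = 14.5625 − 0.429427·27.5 = 2.753255
ŷ(13) = a + b·13 = 2.753255 + 0.429427·13 = 8.335807

8.336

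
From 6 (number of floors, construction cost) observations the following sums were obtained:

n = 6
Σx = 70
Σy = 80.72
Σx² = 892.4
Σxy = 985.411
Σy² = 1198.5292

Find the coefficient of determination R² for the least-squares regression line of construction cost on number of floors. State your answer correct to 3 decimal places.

Sxx = Σx² − (Σx)²/n = 892.4 − 816.666667 = 75.733333
Sxy = Σxy − (Σx)(Σy)/n = 985.411 − 941.733333 = 43.677667
Syy = Σy² − (Σy)²/n = 1198.5292 − 1085.953067 = 112.576133
R² = Sxy²/(Sxx·Syy) = (43.677667)²/(75.733333·112.576133) = 0.223762

0.224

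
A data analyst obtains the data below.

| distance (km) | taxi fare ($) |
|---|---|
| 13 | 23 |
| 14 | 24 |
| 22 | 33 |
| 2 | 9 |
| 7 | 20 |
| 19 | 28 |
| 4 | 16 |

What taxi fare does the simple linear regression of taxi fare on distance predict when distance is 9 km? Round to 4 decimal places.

19.2642

n = 7, Σx = 81, Σy = 153, Σxy = 2115, Σx² = 1279
Sxx = Σx² − (Σx)²/n = 1279 − 937.285714 = 341.714286
Sxy = Σxy − (Σx)(Σy)/n = 2115 − 1770.428571 = 344.571429
b = Sxy/Sxx = 344.571429/341.714286 = 1.008361
a = ȳ − b·x̄ = 21.857143 − 1.008361·11.571429 = 10.188963
ŷ(9) = a + b·9 = 10.188963 + 1.008361·9 = 19.264214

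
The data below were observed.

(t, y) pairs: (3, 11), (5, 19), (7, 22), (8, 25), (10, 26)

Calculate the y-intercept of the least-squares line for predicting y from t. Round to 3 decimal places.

n = 5, Σx = 33, Σy = 103, Σxy = 742, Σx² = 247
Sxx = Σx² − (Σx)²/n = 247 − 217.8 = 29.2
Sxy = Σxy − (Σx)(Σy)/n = 742 − 679.8 = 62.2
b = Sxy/Sxx = 62.2/29.2 = 2.130137
a = ȳ − b·x̄ = 20.6 − 2.130137·6.6 = 6.541096

6.541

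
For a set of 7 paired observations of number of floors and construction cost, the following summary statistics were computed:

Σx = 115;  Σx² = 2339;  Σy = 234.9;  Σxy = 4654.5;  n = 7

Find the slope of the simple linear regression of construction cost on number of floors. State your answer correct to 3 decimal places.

Sxx = Σx² − (Σx)²/n = 2339 − 1889.285714 = 449.714286
Sxy = Σxy − (Σx)(Σy)/n = 4654.5 − 3859.071429 = 795.428571
b = Sxy/Sxx = 795.428571/449.714286 = 1.768742

1.769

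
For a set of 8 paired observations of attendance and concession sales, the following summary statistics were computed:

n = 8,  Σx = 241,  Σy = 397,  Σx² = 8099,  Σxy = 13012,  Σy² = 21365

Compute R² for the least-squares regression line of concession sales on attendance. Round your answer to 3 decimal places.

0.793

Sxx = Σx² − (Σx)²/n = 8099 − 7260.125 = 838.875
Sxy = Σxy − (Σx)(Σy)/n = 13012 − 11959.625 = 1052.375
Syy = Σy² − (Σy)²/n = 21365 − 19701.125 = 1663.875
R² = Sxy²/(Sxx·Syy) = (1052.375)²/(838.875·1663.875) = 0.793456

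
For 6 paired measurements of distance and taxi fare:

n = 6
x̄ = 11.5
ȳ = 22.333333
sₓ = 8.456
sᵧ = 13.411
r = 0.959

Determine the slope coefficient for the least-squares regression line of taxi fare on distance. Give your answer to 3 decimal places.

b = r · sᵧ/sₓ = 0.959 · 13.411/8.456 = 1.520950

1.521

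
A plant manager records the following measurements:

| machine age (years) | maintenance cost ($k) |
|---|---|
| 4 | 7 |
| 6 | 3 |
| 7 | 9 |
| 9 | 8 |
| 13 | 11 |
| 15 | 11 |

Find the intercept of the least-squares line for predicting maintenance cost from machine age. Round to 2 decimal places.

n = 6, Σx = 54, Σy = 49, Σxy = 489, Σx² = 576
Sxx = Σx² − (Σx)²/n = 576 − 486 = 90
Sxy = Σxy − (Σx)(Σy)/n = 489 − 441 = 48
b = Sxy/Sxx = 48/90 = 0.533333
a = ȳ − b·x̄ = 8.166667 − 0.533333·9 = 3.366667

3.37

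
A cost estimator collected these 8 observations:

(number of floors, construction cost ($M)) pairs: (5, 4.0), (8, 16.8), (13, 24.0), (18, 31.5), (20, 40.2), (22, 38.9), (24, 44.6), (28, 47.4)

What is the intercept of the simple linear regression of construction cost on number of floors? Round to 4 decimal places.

n = 8, Σx = 138, Σy = 247.4, Σxy = 5090.8, Σx² = 2826
Sxx = Σx² − (Σx)²/n = 2826 − 2380.5 = 445.5
Sxy = Σxy − (Σx)(Σy)/n = 5090.8 − 4267.65 = 823.15
b = Sxy/Sxx = 823.15/445.5 = 1.847699
a = ȳ − b·x̄ = 30.925 − 1.847699·17.25 = -0.947811

-0.9478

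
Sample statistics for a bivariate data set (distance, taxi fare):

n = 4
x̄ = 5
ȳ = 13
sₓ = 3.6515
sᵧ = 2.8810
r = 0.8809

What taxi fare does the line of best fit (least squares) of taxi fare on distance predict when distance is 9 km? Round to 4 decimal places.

b = r · sᵧ/sₓ = 0.8809 · 2.881/3.6515 = 0.695022
a = ȳ − b·x̄ = 13 − 0.695022·5 = 9.524890
ŷ(9) = a + b·9 = 9.524890 + 0.695022·9 = 15.780088

15.7801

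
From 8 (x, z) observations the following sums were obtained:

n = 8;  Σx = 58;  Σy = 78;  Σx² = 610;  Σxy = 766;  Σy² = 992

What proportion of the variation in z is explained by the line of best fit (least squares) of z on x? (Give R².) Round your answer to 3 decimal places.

Sxx = Σx² − (Σx)²/n = 610 − 420.5 = 189.5
Sxy = Σxy − (Σx)(Σy)/n = 766 − 565.5 = 200.5
Syy = Σy² − (Σy)²/n = 992 − 760.5 = 231.5
R² = Sxy²/(Sxx·Syy) = (200.5)²/(189.5·231.5) = 0.916365

0.916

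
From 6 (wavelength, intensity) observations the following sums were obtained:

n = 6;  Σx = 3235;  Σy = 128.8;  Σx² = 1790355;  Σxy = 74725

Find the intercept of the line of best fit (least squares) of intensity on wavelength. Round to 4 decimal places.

-40.2219

Sxx = Σx² − (Σx)²/n = 1790355 − 1744204.166667 = 46150.833333
Sxy = Σxy − (Σx)(Σy)/n = 74725 − 69444.666667 = 5280.333333
b = Sxy/Sxx = 5280.333333/46150.833333 = 0.114415
a = ȳ − b·x̄ = 21.466667 − 0.114415·539.166667 = -40.221921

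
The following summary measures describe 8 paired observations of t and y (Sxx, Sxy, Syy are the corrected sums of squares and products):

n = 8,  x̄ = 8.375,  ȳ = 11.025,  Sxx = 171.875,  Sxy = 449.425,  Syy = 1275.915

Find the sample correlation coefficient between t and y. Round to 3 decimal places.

0.960

r = Sxy/√(Sxx·Syy) = 449.425/√(219297.890625) = 449.425/468.292527 = 0.959710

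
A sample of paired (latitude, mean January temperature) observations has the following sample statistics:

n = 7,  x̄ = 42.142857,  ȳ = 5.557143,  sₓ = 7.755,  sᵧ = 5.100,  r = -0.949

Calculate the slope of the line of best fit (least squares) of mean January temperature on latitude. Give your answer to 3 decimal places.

b = r · sᵧ/sₓ = -0.949 · 5.1/7.755 = -0.624101

-0.624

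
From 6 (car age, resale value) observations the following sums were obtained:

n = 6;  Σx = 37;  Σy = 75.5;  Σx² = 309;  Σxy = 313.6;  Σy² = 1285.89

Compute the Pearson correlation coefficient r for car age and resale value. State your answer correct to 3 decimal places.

-0.922

Sxx = Σx² − (Σx)²/n = 309 − 228.166667 = 80.833333
Sxy = Σxy − (Σx)(Σy)/n = 313.6 − 465.583333 = -151.983333
Syy = Σy² − (Σy)²/n = 1285.89 − 950.041667 = 335.848333
r = Sxy/√(Sxx·Syy) = -151.983333/√(27147.740278) = -151.983333/164.765713 = -0.922421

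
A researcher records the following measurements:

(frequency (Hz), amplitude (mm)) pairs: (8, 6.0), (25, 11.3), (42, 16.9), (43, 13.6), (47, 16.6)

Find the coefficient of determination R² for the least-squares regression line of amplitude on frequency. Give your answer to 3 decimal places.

n = 5, Σx = 165, Σy = 64.4, Σxy = 2405.3, Σx² = 6511, Σy² = 909.82
Sxx = Σx² − (Σx)²/n = 6511 − 5445 = 1066
Sxy = Σxy − (Σx)(Σy)/n = 2405.3 − 2125.2 = 280.1
Syy = Σy² − (Σy)²/n = 909.82 − 829.472 = 80.348
R² = Sxy²/(Sxx·Syy) = (280.1)²/(1066·80.348) = 0.915997

0.916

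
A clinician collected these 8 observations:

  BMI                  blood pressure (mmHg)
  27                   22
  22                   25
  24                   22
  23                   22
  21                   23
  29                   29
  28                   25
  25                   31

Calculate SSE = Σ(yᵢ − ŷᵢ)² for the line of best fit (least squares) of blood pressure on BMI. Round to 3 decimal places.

n = 8, Σx = 199, Σy = 199, Σxy = 4977, Σx² = 5009, Σy² = 5033
Sxx = Σx² − (Σx)²/n = 5009 − 4950.125 = 58.875
Sxy = Σxy − (Σx)(Σy)/n = 4977 − 4950.125 = 26.875
Syy = Σy² − (Σy)²/n = 5033 − 4950.125 = 82.875
b = Sxy/Sxx = 26.875/58.875 = 0.456476
SSE = Syy − b·Sxy = 82.875 − 0.456476·26.875 = 70.607219

70.607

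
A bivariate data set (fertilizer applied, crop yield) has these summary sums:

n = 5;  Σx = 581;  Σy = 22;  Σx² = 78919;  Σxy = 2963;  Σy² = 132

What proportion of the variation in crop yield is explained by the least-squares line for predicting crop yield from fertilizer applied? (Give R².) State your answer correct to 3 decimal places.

Sxx = Σx² − (Σx)²/n = 78919 − 67512.2 = 11406.8
Sxy = Σxy − (Σx)(Σy)/n = 2963 − 2556.4 = 406.6
Syy = Σy² − (Σy)²/n = 132 − 96.8 = 35.2
R² = Sxy²/(Sxx·Syy) = (406.6)²/(11406.8·35.2) = 0.411745

0.412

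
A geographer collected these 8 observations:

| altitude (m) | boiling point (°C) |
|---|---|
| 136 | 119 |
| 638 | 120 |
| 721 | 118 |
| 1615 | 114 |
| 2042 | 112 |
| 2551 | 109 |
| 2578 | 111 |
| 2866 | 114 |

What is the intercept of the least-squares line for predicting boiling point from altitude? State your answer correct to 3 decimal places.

n = 8, Σx = 13147, Σy = 917, Σxy = 1481577, Σx² = 29091011
Sxx = Σx² − (Σx)²/n = 29091011 − 21605451.125 = 7485559.875
Sxy = Σxy − (Σx)(Σy)/n = 1481577 − 1506974.875 = -25397.875
b = Sxy/Sxx = -25397.875/7485559.875 = -0.003393
a = ȳ − b·x̄ = 114.625 − (-0.003393)·1643.375 = 120.200833

120.201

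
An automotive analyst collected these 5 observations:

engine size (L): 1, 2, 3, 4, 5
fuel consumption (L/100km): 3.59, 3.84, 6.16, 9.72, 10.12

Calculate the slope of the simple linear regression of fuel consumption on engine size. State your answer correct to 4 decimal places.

1.8940

n = 5, Σx = 15, Σy = 33.43, Σxy = 119.23, Σx² = 55
Sxx = Σx² − (Σx)²/n = 55 − 45 = 10
Sxy = Σxy − (Σx)(Σy)/n = 119.23 − 100.29 = 18.94
b = Sxy/Sxx = 18.94/10 = 1.894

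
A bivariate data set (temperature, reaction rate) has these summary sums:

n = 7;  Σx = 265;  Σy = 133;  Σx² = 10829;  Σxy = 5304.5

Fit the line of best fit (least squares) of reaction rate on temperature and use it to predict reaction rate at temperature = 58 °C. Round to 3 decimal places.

Sxx = Σx² − (Σx)²/n = 10829 − 10032.142857 = 796.857143
Sxy = Σxy − (Σx)(Σy)/n = 5304.5 − 5035 = 269.5
b = Sxy/Sxx = 269.5/796.857143 = 0.338204
a = ȳ − b·x̄ = 19 − 0.338204·37.857143 = 6.196576
ŷ(58) = a + b·58 = 6.196576 + 0.338204·58 = 25.812388

25.812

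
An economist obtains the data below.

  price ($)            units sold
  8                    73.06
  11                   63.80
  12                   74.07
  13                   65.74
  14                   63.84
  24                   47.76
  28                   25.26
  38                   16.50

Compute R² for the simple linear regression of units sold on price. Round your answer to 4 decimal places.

0.9406

n = 8, Σx = 148, Σy = 430.03, Σxy = 6404.02, Σx² = 3498, Σy² = 26483.1969
Sxx = Σx² − (Σx)²/n = 3498 − 2738 = 760
Sxy = Σxy − (Σx)(Σy)/n = 6404.02 − 7955.555 = -1551.535
Syy = Σy² − (Σy)²/n = 26483.1969 − 23115.725113 = 3367.471788
R² = Sxy²/(Sxx·Syy) = (-1551.535)²/(760·3367.471788) = 0.940601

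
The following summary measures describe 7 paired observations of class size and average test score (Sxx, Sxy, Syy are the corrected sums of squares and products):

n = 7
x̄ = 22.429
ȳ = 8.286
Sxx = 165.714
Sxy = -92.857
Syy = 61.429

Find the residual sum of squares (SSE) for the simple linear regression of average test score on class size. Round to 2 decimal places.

b = Sxy/Sxx = -92.857/165.714 = -0.560345
SSE = Syy − b·Sxy = 61.429 − (-0.560345)·(-92.857) = 9.397051

9.40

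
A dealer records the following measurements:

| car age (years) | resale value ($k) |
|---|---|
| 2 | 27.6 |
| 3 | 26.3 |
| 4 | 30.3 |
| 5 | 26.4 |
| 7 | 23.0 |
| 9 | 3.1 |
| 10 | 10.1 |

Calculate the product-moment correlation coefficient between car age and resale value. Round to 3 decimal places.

n = 7, Σx = 40, Σy = 146.8, Σxy = 677.2, Σx² = 284, Σy² = 3709.12
Sxx = Σx² − (Σx)²/n = 284 − 228.571429 = 55.428571
Sxy = Σxy − (Σx)(Σy)/n = 677.2 − 838.857143 = -161.657143
Syy = Σy² − (Σy)²/n = 3709.12 − 3078.605714 = 630.514286
r = Sxy/√(Sxx·Syy) = -161.657143/√(34948.506122) = -161.657143/186.945196 = -0.864730

-0.865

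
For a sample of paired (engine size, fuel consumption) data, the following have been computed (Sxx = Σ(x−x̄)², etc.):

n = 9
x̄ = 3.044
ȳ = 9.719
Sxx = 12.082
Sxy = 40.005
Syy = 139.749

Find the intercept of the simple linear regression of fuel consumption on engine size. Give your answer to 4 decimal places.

-0.3601

b = Sxy/Sxx = 40.005/12.082 = 3.311124
a = ȳ − b·x̄ = 9.719 − 3.311124·3.044 = -0.360061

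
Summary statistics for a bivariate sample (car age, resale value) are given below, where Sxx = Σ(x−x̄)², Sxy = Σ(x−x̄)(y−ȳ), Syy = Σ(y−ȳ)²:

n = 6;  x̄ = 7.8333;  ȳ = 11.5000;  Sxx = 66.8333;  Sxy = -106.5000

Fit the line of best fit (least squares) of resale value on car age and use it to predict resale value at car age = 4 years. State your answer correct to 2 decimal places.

17.61

b = Sxy/Sxx = -106.5/66.8333 = -1.593517
a = ȳ − b·x̄ = 11.5 − (-1.593517)·7.8333 = 23.982497
ŷ(4) = a + b·4 = 23.982497 + (-1.593517)·4 = 17.608429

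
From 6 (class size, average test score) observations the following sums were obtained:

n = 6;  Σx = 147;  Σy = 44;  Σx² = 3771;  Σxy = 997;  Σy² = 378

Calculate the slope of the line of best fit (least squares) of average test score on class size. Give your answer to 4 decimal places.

-0.4779

Sxx = Σx² − (Σx)²/n = 3771 − 3601.5 = 169.5
Sxy = Σxy − (Σx)(Σy)/n = 997 − 1078 = -81
b = Sxy/Sxx = -81/169.5 = -0.477876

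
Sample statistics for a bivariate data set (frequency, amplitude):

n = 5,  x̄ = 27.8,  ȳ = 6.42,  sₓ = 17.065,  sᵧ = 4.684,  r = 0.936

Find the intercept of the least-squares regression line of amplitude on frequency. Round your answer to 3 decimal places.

-0.722

b = r · sᵧ/sₓ = 0.936 · 4.684/17.065 = 0.256913
a = ȳ − b·x̄ = 6.42 − 0.256913·27.8 = -0.722187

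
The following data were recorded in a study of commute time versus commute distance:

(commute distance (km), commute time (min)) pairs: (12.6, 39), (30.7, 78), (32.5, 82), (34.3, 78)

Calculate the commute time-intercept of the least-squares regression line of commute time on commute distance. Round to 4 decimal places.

n = 4, Σx = 110.1, Σy = 277, Σxy = 8226.4, Σx² = 3333.99
Sxx = Σx² − (Σx)²/n = 3333.99 − 3030.5025 = 303.4875
Sxy = Σxy − (Σx)(Σy)/n = 8226.4 − 7624.425 = 601.975
b = Sxy/Sxx = 601.975/303.4875 = 1.983525
a = ȳ − b·x̄ = 69.25 − 1.983525·27.525 = 14.653478

14.6535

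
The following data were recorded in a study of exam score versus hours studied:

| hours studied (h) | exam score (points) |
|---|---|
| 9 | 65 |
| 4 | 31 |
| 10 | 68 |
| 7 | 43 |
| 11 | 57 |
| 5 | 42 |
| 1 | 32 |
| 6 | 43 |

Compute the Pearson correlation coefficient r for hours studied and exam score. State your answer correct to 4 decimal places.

0.8870

n = 8, Σx = 53, Σy = 381, Σxy = 2817, Σx² = 429, Σy² = 19545
Sxx = Σx² − (Σx)²/n = 429 − 351.125 = 77.875
Sxy = Σxy − (Σx)(Σy)/n = 2817 − 2524.125 = 292.875
Syy = Σy² − (Σy)²/n = 19545 − 18145.125 = 1399.875
r = Sxy/√(Sxx·Syy) = 292.875/√(109015.265625) = 292.875/330.174599 = 0.887031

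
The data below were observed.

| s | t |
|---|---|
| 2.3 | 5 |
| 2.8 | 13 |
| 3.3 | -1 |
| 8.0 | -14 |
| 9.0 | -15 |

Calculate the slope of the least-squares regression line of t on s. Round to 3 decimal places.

n = 5, Σx = 25.4, Σy = -12, Σxy = -202.4, Σx² = 169.02
Sxx = Σx² − (Σx)²/n = 169.02 − 129.032 = 39.988
Sxy = Σxy − (Σx)(Σy)/n = -202.4 − (-60.96) = -141.44
b = Sxy/Sxx = -141.44/39.988 = -3.537061

-3.537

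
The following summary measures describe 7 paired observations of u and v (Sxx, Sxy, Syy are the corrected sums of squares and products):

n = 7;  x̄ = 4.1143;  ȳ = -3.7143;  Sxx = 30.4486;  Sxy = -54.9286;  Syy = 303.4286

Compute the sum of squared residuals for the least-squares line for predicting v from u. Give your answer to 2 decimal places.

b = Sxy/Sxx = -54.9286/30.4486 = -1.803978
SSE = Syy − b·Sxy = 303.4286 − (-1.803978)·(-54.9286) = 204.338622

204.34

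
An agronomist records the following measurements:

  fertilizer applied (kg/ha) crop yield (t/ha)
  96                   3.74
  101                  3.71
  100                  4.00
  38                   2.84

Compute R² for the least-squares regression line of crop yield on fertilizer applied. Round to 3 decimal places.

n = 4, Σx = 335, Σy = 14.29, Σxy = 1241.67, Σx² = 30861, Σy² = 51.8173
Sxx = Σx² − (Σx)²/n = 30861 − 28056.25 = 2804.75
Sxy = Σxy − (Σx)(Σy)/n = 1241.67 − 1196.7875 = 44.8825
Syy = Σy² − (Σy)²/n = 51.8173 − 51.051025 = 0.766275
R² = Sxy²/(Sxx·Syy) = (44.8825)²/(2804.75·0.766275) = 0.937293

0.937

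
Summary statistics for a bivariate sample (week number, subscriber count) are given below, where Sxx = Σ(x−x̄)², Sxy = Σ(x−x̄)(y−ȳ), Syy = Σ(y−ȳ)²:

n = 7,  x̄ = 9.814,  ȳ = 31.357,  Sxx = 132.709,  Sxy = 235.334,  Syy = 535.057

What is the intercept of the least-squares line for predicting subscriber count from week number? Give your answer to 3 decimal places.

13.954

b = Sxy/Sxx = 235.334/132.709 = 1.773309
a = ȳ − b·x̄ = 31.357 − 1.773309·9.814 = 13.953750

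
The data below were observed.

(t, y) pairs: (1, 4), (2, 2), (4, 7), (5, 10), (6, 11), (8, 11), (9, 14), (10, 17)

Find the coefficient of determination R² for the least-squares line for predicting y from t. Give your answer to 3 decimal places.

n = 8, Σx = 45, Σy = 76, Σxy = 536, Σx² = 327, Σy² = 896
Sxx = Σx² − (Σx)²/n = 327 − 253.125 = 73.875
Sxy = Σxy − (Σx)(Σy)/n = 536 − 427.5 = 108.5
Syy = Σy² − (Σy)²/n = 896 − 722 = 174
R² = Sxy²/(Sxx·Syy) = (108.5)²/(73.875·174) = 0.915826

0.916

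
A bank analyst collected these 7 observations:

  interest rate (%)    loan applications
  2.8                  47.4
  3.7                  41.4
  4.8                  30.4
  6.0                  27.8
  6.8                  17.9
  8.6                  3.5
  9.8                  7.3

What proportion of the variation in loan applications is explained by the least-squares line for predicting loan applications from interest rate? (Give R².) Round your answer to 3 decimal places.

0.946

n = 7, Σx = 42.5, Σy = 175.7, Σxy = 821.98, Σx² = 296.81, Σy² = 6043.67
Sxx = Σx² − (Σx)²/n = 296.81 − 258.035714 = 38.774286
Sxy = Σxy − (Σx)(Σy)/n = 821.98 − 1066.75 = -244.77
Syy = Σy² − (Σy)²/n = 6043.67 − 4410.07 = 1633.6
R² = Sxy²/(Sxx·Syy) = (-244.77)²/(38.774286·1633.6) = 0.945860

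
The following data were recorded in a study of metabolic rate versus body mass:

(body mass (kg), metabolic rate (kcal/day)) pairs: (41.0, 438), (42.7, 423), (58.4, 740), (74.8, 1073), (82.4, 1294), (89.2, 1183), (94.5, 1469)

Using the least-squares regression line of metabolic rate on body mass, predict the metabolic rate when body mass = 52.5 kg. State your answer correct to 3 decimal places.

635.936

n = 7, Σx = 483, Σy = 6620, Σxy = 510466.2, Σx² = 36186.54
Sxx = Σx² − (Σx)²/n = 36186.54 − 33327 = 2859.54
Sxy = Σxy − (Σx)(Σy)/n = 510466.2 − 456780 = 53686.2
b = Sxy/Sxx = 53686.2/2859.54 = 18.774418
a = ȳ − b·x̄ = 945.714286 − 18.774418·69 = -349.720574
ŷ(52.5) = a + b·52.5 = -349.720574 + 18.774418·52.5 = 635.936384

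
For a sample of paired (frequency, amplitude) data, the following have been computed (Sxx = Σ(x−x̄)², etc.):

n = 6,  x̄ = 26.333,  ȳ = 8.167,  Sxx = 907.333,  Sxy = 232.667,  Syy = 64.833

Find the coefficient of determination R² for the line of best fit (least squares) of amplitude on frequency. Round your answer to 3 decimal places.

0.920

R² = Sxy²/(Sxx·Syy) = (232.667)²/(907.333·64.833) = 0.920252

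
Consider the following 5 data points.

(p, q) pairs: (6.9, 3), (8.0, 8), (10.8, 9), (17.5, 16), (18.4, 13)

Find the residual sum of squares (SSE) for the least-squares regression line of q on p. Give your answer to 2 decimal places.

15.66

n = 5, Σx = 61.6, Σy = 49, Σxy = 701.1, Σx² = 873.06, Σy² = 579
Sxx = Σx² − (Σx)²/n = 873.06 − 758.912 = 114.148
Sxy = Σxy − (Σx)(Σy)/n = 701.1 − 603.68 = 97.42
Syy = Σy² − (Σy)²/n = 579 − 480.2 = 98.8
b = Sxy/Sxx = 97.42/114.148 = 0.853453
SSE = Syy − b·Sxy = 98.8 − 0.853453·97.42 = 15.656569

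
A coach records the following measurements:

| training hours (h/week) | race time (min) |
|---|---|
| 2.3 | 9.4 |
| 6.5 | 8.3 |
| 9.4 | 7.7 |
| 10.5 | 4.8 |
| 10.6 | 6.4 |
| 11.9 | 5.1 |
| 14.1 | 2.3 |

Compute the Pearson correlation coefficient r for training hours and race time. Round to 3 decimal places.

n = 7, Σx = 65.3, Σy = 44, Σxy = 359.31, Σx² = 698.93, Σy² = 311.84
Sxx = Σx² − (Σx)²/n = 698.93 − 609.155714 = 89.774286
Sxy = Σxy − (Σx)(Σy)/n = 359.31 − 410.457143 = -51.147143
Syy = Σy² − (Σy)²/n = 311.84 − 276.571429 = 35.268571
r = Sxy/√(Sxx·Syy) = -51.147143/√(3166.210808) = -51.147143/56.269093 = -0.908974

-0.909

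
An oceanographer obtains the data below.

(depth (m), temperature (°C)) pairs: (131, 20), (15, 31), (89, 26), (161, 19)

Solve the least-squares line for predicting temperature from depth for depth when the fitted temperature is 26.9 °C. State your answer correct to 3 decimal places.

n = 4, Σx = 396, Σy = 96, Σxy = 8458, Σx² = 51228
Sxx = Σx² − (Σx)²/n = 51228 − 39204 = 12024
Sxy = Σxy − (Σx)(Σy)/n = 8458 − 9504 = -1046
b = Sxy/Sxx = -1046/12024 = -0.086993
a = ȳ − b·x̄ = 24 − (-0.086993)·99 = 32.612275
Set a + b·x = 26.9: x = (26.9 − 32.612275) / (-0.086993) = 65.663862

65.664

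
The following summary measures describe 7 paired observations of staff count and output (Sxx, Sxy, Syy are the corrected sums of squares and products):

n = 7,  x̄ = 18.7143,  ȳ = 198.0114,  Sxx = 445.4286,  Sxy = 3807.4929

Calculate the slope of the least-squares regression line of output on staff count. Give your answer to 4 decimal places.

b = Sxy/Sxx = 3807.4929/445.4286 = 8.547931

8.5479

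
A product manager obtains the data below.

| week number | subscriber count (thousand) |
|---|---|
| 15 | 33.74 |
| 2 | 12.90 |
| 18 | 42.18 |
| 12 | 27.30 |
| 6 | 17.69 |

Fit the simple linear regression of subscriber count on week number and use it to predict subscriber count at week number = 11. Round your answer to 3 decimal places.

27.478

n = 5, Σx = 53, Σy = 133.81, Σxy = 1724.88, Σx² = 733
Sxx = Σx² − (Σx)²/n = 733 − 561.8 = 171.2
Sxy = Σxy − (Σx)(Σy)/n = 1724.88 − 1418.386 = 306.494
b = Sxy/Sxx = 306.494/171.2 = 1.790269
a = ȳ − b·x̄ = 26.762 − 1.790269·10.6 = 7.785152
ŷ(11) = a + b·11 = 7.785152 + 1.790269·11 = 27.478107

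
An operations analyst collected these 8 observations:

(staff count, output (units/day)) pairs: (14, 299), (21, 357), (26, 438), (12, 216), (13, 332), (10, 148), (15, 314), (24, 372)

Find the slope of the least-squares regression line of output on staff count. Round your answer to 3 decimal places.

13.318

n = 8, Σx = 135, Σy = 2476, Σxy = 45097, Σx² = 2527
Sxx = Σx² − (Σx)²/n = 2527 − 2278.125 = 248.875
Sxy = Σxy − (Σx)(Σy)/n = 45097 − 41782.5 = 3314.5
b = Sxy/Sxx = 3314.5/248.875 = 13.317931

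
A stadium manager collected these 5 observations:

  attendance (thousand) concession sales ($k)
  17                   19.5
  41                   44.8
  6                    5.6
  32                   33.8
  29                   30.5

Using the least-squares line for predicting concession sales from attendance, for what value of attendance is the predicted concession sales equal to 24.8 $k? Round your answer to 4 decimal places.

n = 5, Σx = 125, Σy = 134.2, Σxy = 4168, Σx² = 3871
Sxx = Σx² − (Σx)²/n = 3871 − 3125 = 746
Sxy = Σxy − (Σx)(Σy)/n = 4168 − 3355 = 813
b = Sxy/Sxx = 813/746 = 1.089812
a = ȳ − b·x̄ = 26.84 − 1.089812·25 = -0.405308
Set a + b·x = 24.8: x = (24.8 − (-0.405308)) / 1.089812 = 23.128118

23.1281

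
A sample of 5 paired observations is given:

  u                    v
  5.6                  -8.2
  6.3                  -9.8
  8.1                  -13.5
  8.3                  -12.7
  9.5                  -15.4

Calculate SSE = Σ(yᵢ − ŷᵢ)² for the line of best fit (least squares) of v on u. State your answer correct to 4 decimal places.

0.7325

n = 5, Σx = 37.8, Σy = -59.6, Σxy = -468.72, Σx² = 295.8, Σy² = 743.98
Sxx = Σx² − (Σx)²/n = 295.8 − 285.768 = 10.032
Sxy = Σxy − (Σx)(Σy)/n = -468.72 − (-450.576) = -18.144
Syy = Σy² − (Σy)²/n = 743.98 − 710.432 = 33.548
b = Sxy/Sxx = -18.144/10.032 = -1.808612
SSE = Syy − b·Sxy = 33.548 − (-1.808612)·(-18.144) = 0.732536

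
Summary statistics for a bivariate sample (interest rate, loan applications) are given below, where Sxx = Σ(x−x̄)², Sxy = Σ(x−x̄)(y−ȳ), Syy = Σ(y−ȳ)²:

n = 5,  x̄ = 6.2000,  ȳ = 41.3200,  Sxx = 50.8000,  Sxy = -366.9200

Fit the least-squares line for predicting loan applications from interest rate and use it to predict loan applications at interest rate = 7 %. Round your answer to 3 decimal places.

35.542

b = Sxy/Sxx = -366.92/50.8 = -7.222835
a = ȳ − b·x̄ = 41.32 − (-7.222835)·6.2 = 86.101575
ŷ(7) = a + b·7 = 86.101575 + (-7.222835)·7 = 35.541732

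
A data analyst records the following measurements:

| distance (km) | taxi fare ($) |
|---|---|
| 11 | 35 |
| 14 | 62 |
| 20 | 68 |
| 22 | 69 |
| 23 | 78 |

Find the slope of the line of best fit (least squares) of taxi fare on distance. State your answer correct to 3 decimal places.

n = 5, Σx = 90, Σy = 312, Σxy = 5925, Σx² = 1730
Sxx = Σx² − (Σx)²/n = 1730 − 1620 = 110
Sxy = Σxy − (Σx)(Σy)/n = 5925 − 5616 = 309
b = Sxy/Sxx = 309/110 = 2.809091

2.809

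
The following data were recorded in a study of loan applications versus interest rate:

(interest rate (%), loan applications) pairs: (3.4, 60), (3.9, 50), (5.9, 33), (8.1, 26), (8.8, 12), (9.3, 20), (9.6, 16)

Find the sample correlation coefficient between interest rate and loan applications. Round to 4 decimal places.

n = 7, Σx = 49, Σy = 217, Σxy = 1249.5, Σx² = 383.28, Σy² = 8665
Sxx = Σx² − (Σx)²/n = 383.28 − 343 = 40.28
Sxy = Σxy − (Σx)(Σy)/n = 1249.5 − 1519 = -269.5
Syy = Σy² − (Σy)²/n = 8665 − 6727 = 1938
r = Sxy/√(Sxx·Syy) = -269.5/√(78062.64) = -269.5/279.396922 = -0.964578

-0.9646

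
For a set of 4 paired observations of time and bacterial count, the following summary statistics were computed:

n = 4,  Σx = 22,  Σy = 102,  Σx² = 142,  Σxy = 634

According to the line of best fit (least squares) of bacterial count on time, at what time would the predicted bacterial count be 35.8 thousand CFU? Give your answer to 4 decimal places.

8.4630

Sxx = Σx² − (Σx)²/n = 142 − 121 = 21
Sxy = Σxy − (Σx)(Σy)/n = 634 − 561 = 73
b = Sxy/Sxx = 73/21 = 3.476190
a = ȳ − b·x̄ = 25.5 − 3.476190·5.5 = 6.380952
Set a + b·x = 35.8: x = (35.8 − 6.380952) / 3.476190 = 8.463014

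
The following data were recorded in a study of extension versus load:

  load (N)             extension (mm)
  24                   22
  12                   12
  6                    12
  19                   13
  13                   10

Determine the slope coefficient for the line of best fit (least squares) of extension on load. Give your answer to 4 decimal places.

n = 5, Σx = 74, Σy = 69, Σxy = 1121, Σx² = 1286
Sxx = Σx² − (Σx)²/n = 1286 − 1095.2 = 190.8
Sxy = Σxy − (Σx)(Σy)/n = 1121 − 1021.2 = 99.8
b = Sxy/Sxx = 99.8/190.8 = 0.523061

0.5231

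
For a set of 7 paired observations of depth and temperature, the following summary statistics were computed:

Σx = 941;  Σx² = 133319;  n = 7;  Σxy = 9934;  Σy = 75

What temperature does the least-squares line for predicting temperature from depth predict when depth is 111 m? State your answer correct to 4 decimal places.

11.2231

Sxx = Σx² − (Σx)²/n = 133319 − 126497.285714 = 6821.714286
Sxy = Σxy − (Σx)(Σy)/n = 9934 − 10082.142857 = -148.142857
b = Sxy/Sxx = -148.142857/6821.714286 = -0.021716
a = ȳ − b·x̄ = 10.714286 − (-0.021716)·134.428571 = 13.633586
ŷ(111) = a + b·111 = 13.633586 + (-0.021716)·111 = 11.223069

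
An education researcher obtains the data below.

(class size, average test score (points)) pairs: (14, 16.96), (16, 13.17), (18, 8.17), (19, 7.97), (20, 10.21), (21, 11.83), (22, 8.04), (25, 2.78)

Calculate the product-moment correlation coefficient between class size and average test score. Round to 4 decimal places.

n = 8, Σx = 155, Σy = 79.13, Σxy = 1445.66, Σx² = 3087, Σy² = 907.9233
Sxx = Σx² − (Σx)²/n = 3087 − 3003.125 = 83.875
Sxy = Σxy − (Σx)(Σy)/n = 1445.66 − 1533.14375 = -87.48375
Syy = Σy² − (Σy)²/n = 907.9233 − 782.694612 = 125.228688
r = Sxy/√(Sxx·Syy) = -87.48375/√(10503.556164) = -87.48375/102.486858 = -0.853609

-0.8536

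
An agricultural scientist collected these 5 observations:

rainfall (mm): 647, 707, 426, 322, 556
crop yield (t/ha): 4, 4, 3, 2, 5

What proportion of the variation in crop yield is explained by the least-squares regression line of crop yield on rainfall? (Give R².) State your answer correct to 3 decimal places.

n = 5, Σx = 2658, Σy = 18, Σxy = 10118, Σx² = 1512754, Σy² = 70
Sxx = Σx² − (Σx)²/n = 1512754 − 1412992.8 = 99761.2
Sxy = Σxy − (Σx)(Σy)/n = 10118 − 9568.8 = 549.2
Syy = Σy² − (Σy)²/n = 70 − 64.8 = 5.2
R² = Sxy²/(Sxx·Syy) = (549.2)²/(99761.2·5.2) = 0.581428

0.581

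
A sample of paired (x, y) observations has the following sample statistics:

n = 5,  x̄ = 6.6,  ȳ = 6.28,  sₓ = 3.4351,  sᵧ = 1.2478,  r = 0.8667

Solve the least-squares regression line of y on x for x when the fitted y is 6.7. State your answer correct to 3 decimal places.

b = r · sᵧ/sₓ = 0.8667 · 1.2478/3.4351 = 0.314829
a = ȳ − b·x̄ = 6.28 − 0.314829·6.6 = 4.202130
Set a + b·x = 6.7: x = (6.7 − 4.202130) / 0.314829 = 7.934059

7.934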